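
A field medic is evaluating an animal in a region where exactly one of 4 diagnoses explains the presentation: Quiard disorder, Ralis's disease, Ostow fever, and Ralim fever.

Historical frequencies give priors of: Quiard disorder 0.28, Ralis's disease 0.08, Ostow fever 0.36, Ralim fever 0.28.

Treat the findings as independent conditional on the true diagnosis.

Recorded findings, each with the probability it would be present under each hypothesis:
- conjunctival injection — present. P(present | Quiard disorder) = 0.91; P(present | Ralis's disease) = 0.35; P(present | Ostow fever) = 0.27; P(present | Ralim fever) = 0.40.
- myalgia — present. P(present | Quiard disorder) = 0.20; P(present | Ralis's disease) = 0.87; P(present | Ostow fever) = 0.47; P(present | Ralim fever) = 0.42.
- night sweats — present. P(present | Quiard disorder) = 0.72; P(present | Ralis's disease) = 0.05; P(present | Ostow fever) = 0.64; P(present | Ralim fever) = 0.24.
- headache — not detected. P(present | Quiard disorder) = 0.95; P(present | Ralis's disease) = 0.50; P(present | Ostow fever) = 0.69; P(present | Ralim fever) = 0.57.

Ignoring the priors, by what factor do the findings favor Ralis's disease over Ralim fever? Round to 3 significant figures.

0.439

Joint likelihood of the evidence pattern under each hypothesis (using 1 − P(present | H) for each absent finding):
  Ralis's disease: 0.35 × 0.87 × 0.05 × (1 − 0.50) = 0.0076125
  Ralim fever: 0.40 × 0.42 × 0.24 × (1 − 0.57) = 0.017338
Bayes factor = 0.0076125 / 0.017338 ≈ 0.439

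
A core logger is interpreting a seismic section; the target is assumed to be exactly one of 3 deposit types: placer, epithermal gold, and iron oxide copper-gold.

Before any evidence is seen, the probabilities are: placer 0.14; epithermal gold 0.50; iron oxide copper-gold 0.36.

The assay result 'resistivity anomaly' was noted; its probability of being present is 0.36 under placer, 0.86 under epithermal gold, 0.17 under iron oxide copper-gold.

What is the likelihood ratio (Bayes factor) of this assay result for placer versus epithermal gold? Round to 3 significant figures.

0.419

Likelihood of this assay result under each hypothesis:
  placer: 0.36
  epithermal gold: 0.86
Bayes factor = 0.36 / 0.86 ≈ 0.419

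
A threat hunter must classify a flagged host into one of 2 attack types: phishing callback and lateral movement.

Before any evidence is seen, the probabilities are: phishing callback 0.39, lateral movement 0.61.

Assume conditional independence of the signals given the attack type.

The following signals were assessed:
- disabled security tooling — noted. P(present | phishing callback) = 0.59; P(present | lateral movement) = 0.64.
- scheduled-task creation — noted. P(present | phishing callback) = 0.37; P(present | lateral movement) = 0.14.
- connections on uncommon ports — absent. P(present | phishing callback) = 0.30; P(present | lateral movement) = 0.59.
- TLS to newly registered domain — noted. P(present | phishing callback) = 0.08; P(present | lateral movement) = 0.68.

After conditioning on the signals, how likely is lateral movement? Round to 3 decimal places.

Multiply each prior by the joint likelihood of the signal pattern (using 1 − P(present | H) for each absent signal):
  phishing callback: 0.39 × 0.59 × 0.37 × (1 − 0.30) × 0.08 = 0.0047677
  lateral movement: 0.61 × 0.64 × 0.14 × (1 − 0.59) × 0.68 = 0.015238
Marginal likelihood of the evidence = 0.020006.
P(lateral movement | evidence) = 0.015238 / 0.020006 ≈ 0.762.

0.762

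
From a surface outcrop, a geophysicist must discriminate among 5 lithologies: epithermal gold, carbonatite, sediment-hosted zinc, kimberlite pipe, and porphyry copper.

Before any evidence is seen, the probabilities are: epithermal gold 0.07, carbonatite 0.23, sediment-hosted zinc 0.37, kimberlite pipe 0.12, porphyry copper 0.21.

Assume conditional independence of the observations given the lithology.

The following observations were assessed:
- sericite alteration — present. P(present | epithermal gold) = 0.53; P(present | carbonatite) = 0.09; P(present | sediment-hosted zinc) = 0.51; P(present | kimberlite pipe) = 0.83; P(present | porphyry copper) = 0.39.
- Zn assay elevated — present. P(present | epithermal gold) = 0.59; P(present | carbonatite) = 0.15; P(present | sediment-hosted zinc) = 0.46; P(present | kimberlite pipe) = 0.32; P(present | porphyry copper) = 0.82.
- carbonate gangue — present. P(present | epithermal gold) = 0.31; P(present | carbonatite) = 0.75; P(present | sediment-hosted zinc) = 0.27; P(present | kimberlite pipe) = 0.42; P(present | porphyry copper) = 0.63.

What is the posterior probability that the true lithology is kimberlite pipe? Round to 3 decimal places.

By Bayes' rule with conditional independence, the unnormalized weight for each hypothesis is prior × ∏ likelihoods:
  epithermal gold: 0.07 × 0.53 × 0.59 × 0.31 = 0.0067856
  carbonatite: 0.23 × 0.09 × 0.15 × 0.75 = 0.0023287
  sediment-hosted zinc: 0.37 × 0.51 × 0.46 × 0.27 = 0.023437
  kimberlite pipe: 0.12 × 0.83 × 0.32 × 0.42 = 0.013386
  porphyry copper: 0.21 × 0.39 × 0.82 × 0.63 = 0.04231
Normalizing constant Z = 0.0067856 + 0.0023287 + 0.023437 + 0.013386 + 0.04231 = 0.088247.
P(kimberlite pipe | evidence) = 0.013386 / 0.088247 ≈ 0.152.

0.152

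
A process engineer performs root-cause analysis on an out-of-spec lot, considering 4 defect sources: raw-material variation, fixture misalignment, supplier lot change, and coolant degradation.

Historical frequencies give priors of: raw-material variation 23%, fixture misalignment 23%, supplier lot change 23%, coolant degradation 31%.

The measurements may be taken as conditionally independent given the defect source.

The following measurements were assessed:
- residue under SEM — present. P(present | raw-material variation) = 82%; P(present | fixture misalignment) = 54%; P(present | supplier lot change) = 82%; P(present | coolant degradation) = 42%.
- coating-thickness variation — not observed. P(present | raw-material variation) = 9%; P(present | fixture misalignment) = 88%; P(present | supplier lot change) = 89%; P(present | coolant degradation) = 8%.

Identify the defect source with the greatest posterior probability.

By Bayes' rule with conditional independence, the unnormalized weight for each hypothesis is prior × ∏ likelihoods (using 1 − P(present | H) for each absent measurement):
  raw-material variation: 0.23 × 0.82 × (1 − 0.09) = 0.17163
  fixture misalignment: 0.23 × 0.54 × (1 − 0.88) = 0.014904
  supplier lot change: 0.23 × 0.82 × (1 − 0.89) = 0.020746
  coolant degradation: 0.31 × 0.42 × (1 − 0.08) = 0.11978
The unnormalized weights sum to 0.32706.
P(raw-material variation | evidence) ≈ 0.17163 / 0.32706 ≈ 0.525
P(fixture misalignment | evidence) ≈ 0.014904 / 0.32706 ≈ 0.046
P(supplier lot change | evidence) ≈ 0.020746 / 0.32706 ≈ 0.063
P(coolant degradation | evidence) ≈ 0.11978 / 0.32706 ≈ 0.366
The largest is 0.525, so raw-material variation is most probable.

raw-material variation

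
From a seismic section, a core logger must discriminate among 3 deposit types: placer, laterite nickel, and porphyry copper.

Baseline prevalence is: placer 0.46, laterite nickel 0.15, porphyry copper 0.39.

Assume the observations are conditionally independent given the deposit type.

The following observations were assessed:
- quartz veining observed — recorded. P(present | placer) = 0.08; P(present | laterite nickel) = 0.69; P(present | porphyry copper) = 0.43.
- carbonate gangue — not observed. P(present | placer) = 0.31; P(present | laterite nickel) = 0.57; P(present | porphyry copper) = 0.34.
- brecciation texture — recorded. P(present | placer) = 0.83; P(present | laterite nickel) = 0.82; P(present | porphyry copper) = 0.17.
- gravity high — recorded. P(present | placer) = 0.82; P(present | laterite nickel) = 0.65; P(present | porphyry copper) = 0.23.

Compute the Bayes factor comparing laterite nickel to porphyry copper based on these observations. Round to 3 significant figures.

Joint likelihood of the evidence pattern under each hypothesis (using 1 − P(present | H) for each absent observation):
  laterite nickel: 0.69 × (1 − 0.57) × 0.82 × 0.65 = 0.15814
  porphyry copper: 0.43 × (1 − 0.34) × 0.17 × 0.23 = 0.011097
Bayes factor = 0.15814 / 0.011097 ≈ 14.3

14.3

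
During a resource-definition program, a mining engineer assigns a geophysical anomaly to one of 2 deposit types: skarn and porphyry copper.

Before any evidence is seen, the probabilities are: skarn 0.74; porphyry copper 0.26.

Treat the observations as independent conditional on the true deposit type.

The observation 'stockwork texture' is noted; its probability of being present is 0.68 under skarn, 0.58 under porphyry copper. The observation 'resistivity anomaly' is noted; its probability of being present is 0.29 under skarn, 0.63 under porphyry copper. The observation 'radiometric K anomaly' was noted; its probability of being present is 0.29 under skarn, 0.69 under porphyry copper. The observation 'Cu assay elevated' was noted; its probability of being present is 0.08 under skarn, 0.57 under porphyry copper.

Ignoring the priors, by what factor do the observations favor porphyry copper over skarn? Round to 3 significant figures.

The Bayes factor is the ratio of the joint likelihoods of the evidence pattern under the two hypotheses.
  porphyry copper: 0.58 × 0.63 × 0.69 × 0.57 = 0.14371
  skarn: 0.68 × 0.29 × 0.29 × 0.08 = 0.004575
Bayes factor = 0.14371 / 0.004575 ≈ 31.4

31.4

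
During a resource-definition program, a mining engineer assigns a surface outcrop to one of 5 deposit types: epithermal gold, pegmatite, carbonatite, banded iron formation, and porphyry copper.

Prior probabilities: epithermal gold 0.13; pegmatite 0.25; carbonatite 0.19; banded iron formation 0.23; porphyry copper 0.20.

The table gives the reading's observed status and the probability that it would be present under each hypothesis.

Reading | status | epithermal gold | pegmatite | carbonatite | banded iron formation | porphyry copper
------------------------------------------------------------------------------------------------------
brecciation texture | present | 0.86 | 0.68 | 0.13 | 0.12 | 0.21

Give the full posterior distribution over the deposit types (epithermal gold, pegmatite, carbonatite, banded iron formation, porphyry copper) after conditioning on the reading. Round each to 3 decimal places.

0.297, 0.452, 0.066, 0.073, 0.112

Multiply each prior by the likelihood of the reading:
  epithermal gold: 0.13 × 0.86 = 0.1118
  pegmatite: 0.25 × 0.68 = 0.17
  carbonatite: 0.19 × 0.13 = 0.0247
  banded iron formation: 0.23 × 0.12 = 0.0276
  porphyry copper: 0.20 × 0.21 = 0.042
Marginal likelihood of the evidence = 0.3761.
P(epithermal gold | evidence) = 0.1118 / 0.3761 ≈ 0.297
P(pegmatite | evidence) = 0.17 / 0.3761 ≈ 0.452
P(carbonatite | evidence) = 0.0247 / 0.3761 ≈ 0.066
P(banded iron formation | evidence) = 0.0276 / 0.3761 ≈ 0.073
P(porphyry copper | evidence) = 0.042 / 0.3761 ≈ 0.112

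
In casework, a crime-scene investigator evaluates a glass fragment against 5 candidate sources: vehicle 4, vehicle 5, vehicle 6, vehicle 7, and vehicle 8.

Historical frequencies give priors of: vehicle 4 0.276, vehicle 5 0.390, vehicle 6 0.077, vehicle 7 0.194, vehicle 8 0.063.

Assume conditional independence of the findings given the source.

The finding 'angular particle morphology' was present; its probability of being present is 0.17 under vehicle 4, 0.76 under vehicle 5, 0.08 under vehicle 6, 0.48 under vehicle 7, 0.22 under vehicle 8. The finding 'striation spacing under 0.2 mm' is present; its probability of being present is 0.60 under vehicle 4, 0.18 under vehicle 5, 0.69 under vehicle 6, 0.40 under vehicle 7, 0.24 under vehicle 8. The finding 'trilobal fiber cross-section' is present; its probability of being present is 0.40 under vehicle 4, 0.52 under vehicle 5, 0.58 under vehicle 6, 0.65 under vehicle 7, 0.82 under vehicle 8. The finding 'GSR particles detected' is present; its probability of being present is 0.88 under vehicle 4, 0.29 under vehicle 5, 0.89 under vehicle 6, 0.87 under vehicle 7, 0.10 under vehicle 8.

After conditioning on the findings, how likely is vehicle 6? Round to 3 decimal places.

0.053

By Bayes' rule with conditional independence, the unnormalized weight for each hypothesis is prior × ∏ likelihoods:
  vehicle 4: 0.276 × 0.17 × 0.60 × 0.40 × 0.88 = 0.0099095
  vehicle 5: 0.390 × 0.76 × 0.18 × 0.52 × 0.29 = 0.0080455
  vehicle 6: 0.077 × 0.08 × 0.69 × 0.58 × 0.89 = 0.0021941
  vehicle 7: 0.194 × 0.48 × 0.40 × 0.65 × 0.87 = 0.021064
  vehicle 8: 0.063 × 0.22 × 0.24 × 0.82 × 0.10 = 0.00027276
Marginal likelihood of the evidence = 0.041486.
P(vehicle 6 | evidence) = 0.0021941 / 0.041486 ≈ 0.053.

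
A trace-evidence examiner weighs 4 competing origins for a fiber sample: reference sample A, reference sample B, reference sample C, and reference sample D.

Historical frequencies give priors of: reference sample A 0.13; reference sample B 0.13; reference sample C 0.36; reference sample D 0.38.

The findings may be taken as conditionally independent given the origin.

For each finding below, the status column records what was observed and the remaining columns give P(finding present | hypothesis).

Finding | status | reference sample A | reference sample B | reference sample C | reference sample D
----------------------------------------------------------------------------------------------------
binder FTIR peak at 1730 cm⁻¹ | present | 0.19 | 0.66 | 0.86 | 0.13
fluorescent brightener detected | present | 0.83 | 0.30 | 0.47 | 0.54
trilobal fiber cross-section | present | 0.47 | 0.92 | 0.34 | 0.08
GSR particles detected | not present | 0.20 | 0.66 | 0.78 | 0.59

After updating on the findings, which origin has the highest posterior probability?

By Bayes' rule with conditional independence, the unnormalized weight for each hypothesis is prior × ∏ likelihoods (using 1 − P(present | H) for each absent finding):
  reference sample A: 0.13 × 0.19 × 0.83 × 0.47 × (1 − 0.20) = 0.0077084
  reference sample B: 0.13 × 0.66 × 0.30 × 0.92 × (1 − 0.66) = 0.0080515
  reference sample C: 0.36 × 0.86 × 0.47 × 0.34 × (1 − 0.78) = 0.010884
  reference sample D: 0.38 × 0.13 × 0.54 × 0.08 × (1 − 0.59) = 0.00087497
Normalizing constant Z = 0.0077084 + 0.0080515 + 0.010884 + 0.00087497 = 0.027519.
P(reference sample A | evidence) ≈ 0.0077084 / 0.027519 ≈ 0.280
P(reference sample B | evidence) ≈ 0.0080515 / 0.027519 ≈ 0.293
P(reference sample C | evidence) ≈ 0.010884 / 0.027519 ≈ 0.396
P(reference sample D | evidence) ≈ 0.00087497 / 0.027519 ≈ 0.032
The largest is 0.396, so reference sample C is most probable.

reference sample C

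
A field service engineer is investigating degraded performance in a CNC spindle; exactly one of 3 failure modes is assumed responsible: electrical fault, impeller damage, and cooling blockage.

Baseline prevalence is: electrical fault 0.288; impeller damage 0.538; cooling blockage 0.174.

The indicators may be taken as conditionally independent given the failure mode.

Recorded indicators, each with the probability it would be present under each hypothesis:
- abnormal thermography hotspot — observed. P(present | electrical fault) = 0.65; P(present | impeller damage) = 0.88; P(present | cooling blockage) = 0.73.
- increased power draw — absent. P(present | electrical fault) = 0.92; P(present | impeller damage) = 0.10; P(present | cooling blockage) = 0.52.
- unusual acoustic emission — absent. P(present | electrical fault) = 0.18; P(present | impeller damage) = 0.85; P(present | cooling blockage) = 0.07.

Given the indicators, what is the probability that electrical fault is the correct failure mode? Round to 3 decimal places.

For each hypothesis, the unnormalized posterior weight is prior × product of the indicator likelihoods (using 1 − P(present | H) for each absent indicator):
  electrical fault: 0.288 × 0.65 × (1 − 0.92) × (1 − 0.18) = 0.01228
  impeller damage: 0.538 × 0.88 × (1 − 0.10) × (1 − 0.85) = 0.063914
  cooling blockage: 0.174 × 0.73 × (1 − 0.52) × (1 − 0.07) = 0.056702
Marginal likelihood of the evidence = 0.1329.
P(electrical fault | evidence) = 0.01228 / 0.1329 ≈ 0.092.

0.092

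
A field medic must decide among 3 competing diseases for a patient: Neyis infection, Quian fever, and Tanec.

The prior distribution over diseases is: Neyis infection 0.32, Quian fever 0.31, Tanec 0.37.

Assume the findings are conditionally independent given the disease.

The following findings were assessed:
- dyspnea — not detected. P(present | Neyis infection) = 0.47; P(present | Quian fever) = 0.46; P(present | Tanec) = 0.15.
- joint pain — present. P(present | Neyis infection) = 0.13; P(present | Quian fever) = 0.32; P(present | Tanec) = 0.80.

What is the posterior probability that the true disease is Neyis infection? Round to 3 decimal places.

By Bayes' rule with conditional independence, the unnormalized weight for each hypothesis is prior × ∏ likelihoods (using 1 − P(present | H) for each absent finding):
  Neyis infection: 0.32 × (1 − 0.47) × 0.13 = 0.022048
  Quian fever: 0.31 × (1 − 0.46) × 0.32 = 0.053568
  Tanec: 0.37 × (1 − 0.15) × 0.80 = 0.2516
Marginal likelihood of the evidence = 0.32722.
P(Neyis infection | evidence) = 0.022048 / 0.32722 ≈ 0.067.

0.067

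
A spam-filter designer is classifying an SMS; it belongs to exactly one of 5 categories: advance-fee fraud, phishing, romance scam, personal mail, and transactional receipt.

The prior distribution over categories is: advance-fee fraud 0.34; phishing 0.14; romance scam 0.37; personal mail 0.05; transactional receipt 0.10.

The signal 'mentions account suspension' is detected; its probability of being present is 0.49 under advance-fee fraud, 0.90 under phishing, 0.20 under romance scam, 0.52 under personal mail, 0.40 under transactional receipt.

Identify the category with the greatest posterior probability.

advance-fee fraud

For each hypothesis, the unnormalized posterior weight is prior × likelihood:
  advance-fee fraud: 0.34 × 0.49 = 0.1666
  phishing: 0.14 × 0.90 = 0.126
  romance scam: 0.37 × 0.20 = 0.074
  personal mail: 0.05 × 0.52 = 0.026
  transactional receipt: 0.10 × 0.40 = 0.04
Normalizing constant Z = 0.1666 + 0.126 + 0.074 + 0.026 + 0.04 = 0.4326.
P(advance-fee fraud | evidence) ≈ 0.1666 / 0.4326 ≈ 0.385
P(phishing | evidence) ≈ 0.126 / 0.4326 ≈ 0.291
P(romance scam | evidence) ≈ 0.074 / 0.4326 ≈ 0.171
P(personal mail | evidence) ≈ 0.026 / 0.4326 ≈ 0.060
P(transactional receipt | evidence) ≈ 0.04 / 0.4326 ≈ 0.092
The largest is 0.385, so advance-fee fraud is most probable.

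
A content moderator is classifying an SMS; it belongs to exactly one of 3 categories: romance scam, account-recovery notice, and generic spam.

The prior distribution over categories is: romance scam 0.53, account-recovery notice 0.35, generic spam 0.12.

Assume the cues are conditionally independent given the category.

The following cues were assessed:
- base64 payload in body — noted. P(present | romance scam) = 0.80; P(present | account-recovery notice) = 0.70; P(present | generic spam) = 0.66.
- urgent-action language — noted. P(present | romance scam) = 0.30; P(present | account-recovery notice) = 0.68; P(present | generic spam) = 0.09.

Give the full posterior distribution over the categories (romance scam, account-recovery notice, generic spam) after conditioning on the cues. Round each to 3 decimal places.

0.423, 0.554, 0.024

For each hypothesis, the unnormalized posterior weight is prior × product of the cue likelihoods:
  romance scam: 0.53 × 0.80 × 0.30 = 0.1272
  account-recovery notice: 0.35 × 0.70 × 0.68 = 0.1666
  generic spam: 0.12 × 0.66 × 0.09 = 0.007128
The unnormalized weights sum to 0.30093.
P(romance scam | evidence) = 0.1272 / 0.30093 ≈ 0.423
P(account-recovery notice | evidence) = 0.1666 / 0.30093 ≈ 0.554
P(generic spam | evidence) = 0.007128 / 0.30093 ≈ 0.024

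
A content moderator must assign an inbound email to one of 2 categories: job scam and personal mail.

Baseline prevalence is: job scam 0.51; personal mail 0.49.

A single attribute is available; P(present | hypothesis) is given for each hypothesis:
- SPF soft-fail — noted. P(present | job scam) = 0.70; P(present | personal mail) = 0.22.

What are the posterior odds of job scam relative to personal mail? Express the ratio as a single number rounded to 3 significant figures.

The normalizing constant cancels in an odds ratio, so compute prior × likelihood for the two hypotheses only:
  job scam: 0.51 × 0.70 = 0.357
  personal mail: 0.49 × 0.22 = 0.1078
Odds(job scam : personal mail) = 0.357 / 0.1078 ≈ 3.31.

3.31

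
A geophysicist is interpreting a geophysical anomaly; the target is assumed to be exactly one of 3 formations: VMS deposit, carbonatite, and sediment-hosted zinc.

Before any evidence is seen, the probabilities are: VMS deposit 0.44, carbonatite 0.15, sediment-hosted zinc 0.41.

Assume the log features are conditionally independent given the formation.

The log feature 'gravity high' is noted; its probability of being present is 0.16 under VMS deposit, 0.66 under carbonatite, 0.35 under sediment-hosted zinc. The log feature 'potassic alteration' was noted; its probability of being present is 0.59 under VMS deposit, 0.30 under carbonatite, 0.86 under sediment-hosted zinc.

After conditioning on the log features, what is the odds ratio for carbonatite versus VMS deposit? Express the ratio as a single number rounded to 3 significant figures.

0.715

Unnormalized posterior weight (prior times the log feature likelihoods) for each of the two hypotheses:
  carbonatite: 0.15 × 0.66 × 0.30 = 0.0297
  VMS deposit: 0.44 × 0.16 × 0.59 = 0.041536
Posterior odds = 0.0297 / 0.041536 ≈ 0.715.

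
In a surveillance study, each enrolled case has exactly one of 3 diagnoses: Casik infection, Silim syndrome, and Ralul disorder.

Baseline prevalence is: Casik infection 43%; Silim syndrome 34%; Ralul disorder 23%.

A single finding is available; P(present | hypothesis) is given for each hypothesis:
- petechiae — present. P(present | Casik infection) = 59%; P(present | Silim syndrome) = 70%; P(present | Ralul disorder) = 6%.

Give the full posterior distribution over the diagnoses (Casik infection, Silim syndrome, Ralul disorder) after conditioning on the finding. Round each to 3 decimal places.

0.502, 0.471, 0.027

For each hypothesis, the unnormalized posterior weight is prior × likelihood:
  Casik infection: 0.43 × 0.59 = 0.2537
  Silim syndrome: 0.34 × 0.70 = 0.238
  Ralul disorder: 0.23 × 0.06 = 0.0138
Marginal likelihood of the evidence = 0.5055.
P(Casik infection | evidence) = 0.2537 / 0.5055 ≈ 0.502
P(Silim syndrome | evidence) = 0.238 / 0.5055 ≈ 0.471
P(Ralul disorder | evidence) = 0.0138 / 0.5055 ≈ 0.027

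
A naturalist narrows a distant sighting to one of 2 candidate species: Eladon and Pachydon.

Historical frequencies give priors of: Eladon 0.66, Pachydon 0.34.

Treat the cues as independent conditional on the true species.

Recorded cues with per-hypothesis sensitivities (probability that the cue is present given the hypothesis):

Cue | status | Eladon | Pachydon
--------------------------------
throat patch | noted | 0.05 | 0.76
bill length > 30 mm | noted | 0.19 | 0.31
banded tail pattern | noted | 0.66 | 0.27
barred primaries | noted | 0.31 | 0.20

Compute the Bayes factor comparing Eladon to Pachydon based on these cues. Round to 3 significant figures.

0.153

The Bayes factor is the ratio of the joint likelihoods of the cue pattern under the two hypotheses.
  Eladon: 0.05 × 0.19 × 0.66 × 0.31 = 0.0019437
  Pachydon: 0.76 × 0.31 × 0.27 × 0.20 = 0.012722
Bayes factor = 0.0019437 / 0.012722 ≈ 0.153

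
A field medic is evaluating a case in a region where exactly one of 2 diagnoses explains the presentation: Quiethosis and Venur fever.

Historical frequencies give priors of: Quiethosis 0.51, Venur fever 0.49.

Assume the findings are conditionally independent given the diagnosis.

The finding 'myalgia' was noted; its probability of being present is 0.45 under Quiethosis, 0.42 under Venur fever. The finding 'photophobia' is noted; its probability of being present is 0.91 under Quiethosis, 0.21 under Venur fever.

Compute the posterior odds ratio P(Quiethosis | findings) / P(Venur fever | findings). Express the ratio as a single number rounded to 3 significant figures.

4.83

Posterior odds equal prior odds times the likelihood ratio; only the two competing hypotheses matter.
  Quiethosis: 0.51 × 0.45 × 0.91 = 0.20885
  Venur fever: 0.49 × 0.42 × 0.21 = 0.043218
Odds(Quiethosis : Venur fever) = 0.20885 / 0.043218 ≈ 4.83.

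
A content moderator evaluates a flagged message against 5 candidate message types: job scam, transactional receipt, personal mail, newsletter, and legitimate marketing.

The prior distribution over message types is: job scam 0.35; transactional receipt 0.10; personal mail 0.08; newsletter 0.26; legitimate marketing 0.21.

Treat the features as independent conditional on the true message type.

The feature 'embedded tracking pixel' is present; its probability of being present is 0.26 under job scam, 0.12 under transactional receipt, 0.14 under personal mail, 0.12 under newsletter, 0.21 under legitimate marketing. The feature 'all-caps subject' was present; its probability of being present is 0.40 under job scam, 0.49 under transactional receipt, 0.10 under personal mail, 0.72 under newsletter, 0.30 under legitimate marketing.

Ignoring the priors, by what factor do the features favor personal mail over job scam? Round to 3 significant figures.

0.135

Take the product of per-feature likelihoods under each hypothesis, then divide.
  personal mail: 0.14 × 0.10 = 0.014
  job scam: 0.26 × 0.40 = 0.104
Bayes factor = 0.014 / 0.104 ≈ 0.135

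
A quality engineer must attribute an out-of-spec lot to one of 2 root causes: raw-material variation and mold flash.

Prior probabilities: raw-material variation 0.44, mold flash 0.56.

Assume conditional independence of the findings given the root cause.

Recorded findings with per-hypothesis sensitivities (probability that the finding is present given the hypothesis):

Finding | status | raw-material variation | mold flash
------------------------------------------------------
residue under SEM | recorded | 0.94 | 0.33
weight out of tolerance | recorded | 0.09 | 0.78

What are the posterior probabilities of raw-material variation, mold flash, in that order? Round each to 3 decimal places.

0.205, 0.795

Multiply each prior by the joint likelihood of the evidence pattern:
  raw-material variation: 0.44 × 0.94 × 0.09 = 0.037224
  mold flash: 0.56 × 0.33 × 0.78 = 0.14414
The unnormalized weights sum to 0.18137.
P(raw-material variation | evidence) = 0.037224 / 0.18137 ≈ 0.205
P(mold flash | evidence) = 0.14414 / 0.18137 ≈ 0.795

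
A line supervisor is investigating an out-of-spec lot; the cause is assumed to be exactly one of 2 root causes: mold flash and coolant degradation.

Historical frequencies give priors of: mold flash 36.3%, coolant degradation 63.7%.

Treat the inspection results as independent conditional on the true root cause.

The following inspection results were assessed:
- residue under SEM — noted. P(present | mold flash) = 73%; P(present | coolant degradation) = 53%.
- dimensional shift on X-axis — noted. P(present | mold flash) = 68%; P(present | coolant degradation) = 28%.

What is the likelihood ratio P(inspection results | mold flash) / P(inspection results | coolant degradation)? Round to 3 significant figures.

3.35

Take the product of per-inspection result likelihoods under each hypothesis, then divide.
  mold flash: 0.73 × 0.68 = 0.4964
  coolant degradation: 0.53 × 0.28 = 0.1484
Bayes factor = 0.4964 / 0.1484 ≈ 3.35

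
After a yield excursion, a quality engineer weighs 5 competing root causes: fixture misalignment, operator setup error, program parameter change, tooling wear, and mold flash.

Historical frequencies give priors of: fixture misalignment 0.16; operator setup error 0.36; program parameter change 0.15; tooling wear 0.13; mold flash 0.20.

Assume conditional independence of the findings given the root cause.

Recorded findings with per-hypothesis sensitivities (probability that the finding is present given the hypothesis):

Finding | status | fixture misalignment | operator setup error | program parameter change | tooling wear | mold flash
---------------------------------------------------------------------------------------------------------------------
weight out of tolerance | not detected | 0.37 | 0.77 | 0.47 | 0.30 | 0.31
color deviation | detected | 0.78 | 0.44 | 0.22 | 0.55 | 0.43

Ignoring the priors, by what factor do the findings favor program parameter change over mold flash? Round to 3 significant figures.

The Bayes factor is the ratio of the joint likelihoods of the evidence pattern under the two hypotheses (using 1 − P(present | H) for each absent finding).
  program parameter change: (1 − 0.47) × 0.22 = 0.1166
  mold flash: (1 − 0.31) × 0.43 = 0.2967
Bayes factor = 0.1166 / 0.2967 ≈ 0.393

0.393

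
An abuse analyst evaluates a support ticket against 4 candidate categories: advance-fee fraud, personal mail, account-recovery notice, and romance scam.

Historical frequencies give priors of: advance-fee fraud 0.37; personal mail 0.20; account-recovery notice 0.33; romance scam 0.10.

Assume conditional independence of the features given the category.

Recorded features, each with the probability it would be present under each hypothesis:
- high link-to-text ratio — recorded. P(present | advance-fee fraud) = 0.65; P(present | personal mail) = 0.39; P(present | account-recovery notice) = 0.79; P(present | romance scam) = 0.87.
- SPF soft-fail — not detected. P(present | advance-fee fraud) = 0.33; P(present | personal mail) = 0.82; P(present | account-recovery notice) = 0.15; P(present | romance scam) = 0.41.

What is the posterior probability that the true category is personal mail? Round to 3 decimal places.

By Bayes' rule with conditional independence, the unnormalized weight for each hypothesis is prior × ∏ likelihoods (using 1 − P(present | H) for each absent feature):
  advance-fee fraud: 0.37 × 0.65 × (1 − 0.33) = 0.16113
  personal mail: 0.20 × 0.39 × (1 − 0.82) = 0.01404
  account-recovery notice: 0.33 × 0.79 × (1 − 0.15) = 0.2216
  romance scam: 0.10 × 0.87 × (1 − 0.41) = 0.05133
Marginal likelihood of the evidence = 0.4481.
P(personal mail | evidence) = 0.01404 / 0.4481 ≈ 0.031.

0.031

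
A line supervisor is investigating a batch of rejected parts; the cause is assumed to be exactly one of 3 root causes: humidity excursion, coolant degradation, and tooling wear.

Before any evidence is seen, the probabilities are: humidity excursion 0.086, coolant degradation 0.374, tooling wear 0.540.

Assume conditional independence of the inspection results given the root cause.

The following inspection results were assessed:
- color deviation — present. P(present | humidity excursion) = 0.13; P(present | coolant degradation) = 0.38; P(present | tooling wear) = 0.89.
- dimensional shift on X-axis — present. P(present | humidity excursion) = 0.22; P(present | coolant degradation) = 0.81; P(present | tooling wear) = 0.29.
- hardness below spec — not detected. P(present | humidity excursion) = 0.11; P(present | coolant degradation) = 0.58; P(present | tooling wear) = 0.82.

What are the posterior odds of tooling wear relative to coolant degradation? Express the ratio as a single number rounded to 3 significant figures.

0.519

The normalizing constant cancels in an odds ratio, so compute prior × likelihood for the two hypotheses only (using 1 − P(present | H) for each absent inspection result):
  tooling wear: 0.540 × 0.89 × 0.29 × (1 − 0.82) = 0.025087
  coolant degradation: 0.374 × 0.38 × 0.81 × (1 − 0.58) = 0.048349
Odds(tooling wear : coolant degradation) = 0.025087 / 0.048349 ≈ 0.519.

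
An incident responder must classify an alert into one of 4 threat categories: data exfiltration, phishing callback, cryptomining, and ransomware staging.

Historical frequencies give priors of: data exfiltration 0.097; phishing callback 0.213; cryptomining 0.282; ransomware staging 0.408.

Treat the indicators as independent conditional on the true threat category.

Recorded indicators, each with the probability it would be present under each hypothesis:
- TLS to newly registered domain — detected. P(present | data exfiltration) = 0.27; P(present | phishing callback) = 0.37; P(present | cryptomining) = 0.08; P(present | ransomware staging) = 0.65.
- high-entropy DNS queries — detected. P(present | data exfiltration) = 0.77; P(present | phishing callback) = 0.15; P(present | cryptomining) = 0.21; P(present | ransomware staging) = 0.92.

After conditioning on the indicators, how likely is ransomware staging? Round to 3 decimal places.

0.869

Multiply each prior by the joint likelihood of the indicator pattern:
  data exfiltration: 0.097 × 0.27 × 0.77 = 0.020166
  phishing callback: 0.213 × 0.37 × 0.15 = 0.011821
  cryptomining: 0.282 × 0.08 × 0.21 = 0.0047376
  ransomware staging: 0.408 × 0.65 × 0.92 = 0.24398
Normalizing constant Z = 0.020166 + 0.011821 + 0.0047376 + 0.24398 = 0.28071.
P(ransomware staging | evidence) = 0.24398 / 0.28071 ≈ 0.869.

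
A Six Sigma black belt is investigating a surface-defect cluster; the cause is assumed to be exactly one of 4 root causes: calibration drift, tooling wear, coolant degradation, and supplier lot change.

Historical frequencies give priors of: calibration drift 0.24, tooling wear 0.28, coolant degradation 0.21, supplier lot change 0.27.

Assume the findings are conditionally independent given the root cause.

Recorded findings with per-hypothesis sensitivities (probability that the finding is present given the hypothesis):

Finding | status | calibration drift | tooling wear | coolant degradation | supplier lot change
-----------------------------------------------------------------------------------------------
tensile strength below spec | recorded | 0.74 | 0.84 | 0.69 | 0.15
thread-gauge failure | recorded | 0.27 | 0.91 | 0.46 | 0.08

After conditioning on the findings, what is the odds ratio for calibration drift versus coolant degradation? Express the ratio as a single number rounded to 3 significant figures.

The normalizing constant cancels in an odds ratio, so compute prior × likelihood for the two hypotheses only:
  calibration drift: 0.24 × 0.74 × 0.27 = 0.047952
  coolant degradation: 0.21 × 0.69 × 0.46 = 0.066654
Odds(calibration drift : coolant degradation) = 0.047952 / 0.066654 ≈ 0.719.

0.719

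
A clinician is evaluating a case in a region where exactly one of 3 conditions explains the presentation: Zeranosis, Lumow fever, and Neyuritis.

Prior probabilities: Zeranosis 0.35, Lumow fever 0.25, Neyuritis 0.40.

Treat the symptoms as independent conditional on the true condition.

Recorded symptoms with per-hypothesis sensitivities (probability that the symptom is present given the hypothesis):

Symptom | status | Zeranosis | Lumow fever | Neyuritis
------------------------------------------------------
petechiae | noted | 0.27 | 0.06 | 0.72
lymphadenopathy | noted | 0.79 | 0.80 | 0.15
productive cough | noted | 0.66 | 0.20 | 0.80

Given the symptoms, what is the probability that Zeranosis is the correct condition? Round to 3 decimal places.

0.571

For each hypothesis, the unnormalized posterior weight is prior × product of the symptom likelihoods:
  Zeranosis: 0.35 × 0.27 × 0.79 × 0.66 = 0.049272
  Lumow fever: 0.25 × 0.06 × 0.80 × 0.20 = 0.0024
  Neyuritis: 0.40 × 0.72 × 0.15 × 0.80 = 0.03456
Normalizing constant Z = 0.049272 + 0.0024 + 0.03456 = 0.086232.
P(Zeranosis | evidence) = 0.049272 / 0.086232 ≈ 0.571.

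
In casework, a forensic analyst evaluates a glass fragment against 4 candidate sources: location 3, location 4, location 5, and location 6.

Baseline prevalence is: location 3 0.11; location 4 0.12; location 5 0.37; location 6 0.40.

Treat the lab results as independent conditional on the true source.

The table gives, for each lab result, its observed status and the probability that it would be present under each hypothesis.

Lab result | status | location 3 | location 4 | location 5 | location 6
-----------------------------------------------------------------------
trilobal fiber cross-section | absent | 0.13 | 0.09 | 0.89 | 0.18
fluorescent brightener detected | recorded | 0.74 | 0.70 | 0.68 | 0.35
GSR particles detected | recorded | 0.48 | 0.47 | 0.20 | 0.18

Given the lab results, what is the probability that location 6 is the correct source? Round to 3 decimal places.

0.215

For each hypothesis, the unnormalized posterior weight is prior × product of the lab result likelihoods (using 1 − P(present | H) for each absent lab result):
  location 3: 0.11 × (1 − 0.13) × 0.74 × 0.48 = 0.033993
  location 4: 0.12 × (1 − 0.09) × 0.70 × 0.47 = 0.035927
  location 5: 0.37 × (1 − 0.89) × 0.68 × 0.20 = 0.0055352
  location 6: 0.40 × (1 − 0.18) × 0.35 × 0.18 = 0.020664
Marginal likelihood of the evidence = 0.096119.
P(location 6 | evidence) = 0.020664 / 0.096119 ≈ 0.215.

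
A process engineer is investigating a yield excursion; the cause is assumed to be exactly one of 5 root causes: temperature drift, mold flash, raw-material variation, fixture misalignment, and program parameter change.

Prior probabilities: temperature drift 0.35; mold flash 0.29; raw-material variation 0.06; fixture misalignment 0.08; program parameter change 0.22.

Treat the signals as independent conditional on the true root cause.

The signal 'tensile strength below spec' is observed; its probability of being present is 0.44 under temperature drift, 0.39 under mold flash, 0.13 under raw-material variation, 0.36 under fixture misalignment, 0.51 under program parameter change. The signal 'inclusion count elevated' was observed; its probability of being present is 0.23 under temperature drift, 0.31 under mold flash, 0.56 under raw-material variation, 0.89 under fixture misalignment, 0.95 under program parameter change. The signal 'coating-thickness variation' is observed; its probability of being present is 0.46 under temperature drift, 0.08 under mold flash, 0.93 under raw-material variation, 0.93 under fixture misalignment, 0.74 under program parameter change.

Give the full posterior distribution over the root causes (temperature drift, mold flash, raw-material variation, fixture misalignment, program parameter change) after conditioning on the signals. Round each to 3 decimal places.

0.129, 0.022, 0.032, 0.189, 0.627

Multiply each prior by the joint likelihood of the signal pattern:
  temperature drift: 0.35 × 0.44 × 0.23 × 0.46 = 0.016293
  mold flash: 0.29 × 0.39 × 0.31 × 0.08 = 0.0028049
  raw-material variation: 0.06 × 0.13 × 0.56 × 0.93 = 0.0040622
  fixture misalignment: 0.08 × 0.36 × 0.89 × 0.93 = 0.023838
  program parameter change: 0.22 × 0.51 × 0.95 × 0.74 = 0.078877
The unnormalized weights sum to 0.12587.
P(temperature drift | evidence) = 0.016293 / 0.12587 ≈ 0.129
P(mold flash | evidence) = 0.0028049 / 0.12587 ≈ 0.022
P(raw-material variation | evidence) = 0.0040622 / 0.12587 ≈ 0.032
P(fixture misalignment | evidence) = 0.023838 / 0.12587 ≈ 0.189
P(program parameter change | evidence) = 0.078877 / 0.12587 ≈ 0.627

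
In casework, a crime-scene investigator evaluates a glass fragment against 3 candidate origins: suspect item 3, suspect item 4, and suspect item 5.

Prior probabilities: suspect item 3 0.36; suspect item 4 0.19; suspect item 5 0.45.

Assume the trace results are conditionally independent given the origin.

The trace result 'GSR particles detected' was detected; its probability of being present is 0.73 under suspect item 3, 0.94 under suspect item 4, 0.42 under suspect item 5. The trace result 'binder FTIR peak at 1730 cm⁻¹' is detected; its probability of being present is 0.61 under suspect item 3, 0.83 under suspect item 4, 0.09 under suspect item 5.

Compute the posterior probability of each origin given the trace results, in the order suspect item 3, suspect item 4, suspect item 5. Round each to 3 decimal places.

Multiply each prior by the joint likelihood of the trace result pattern:
  suspect item 3: 0.36 × 0.73 × 0.61 = 0.16031
  suspect item 4: 0.19 × 0.94 × 0.83 = 0.14824
  suspect item 5: 0.45 × 0.42 × 0.09 = 0.01701
Normalizing constant Z = 0.16031 + 0.14824 + 0.01701 = 0.32556.
P(suspect item 3 | evidence) = 0.16031 / 0.32556 ≈ 0.492
P(suspect item 4 | evidence) = 0.14824 / 0.32556 ≈ 0.455
P(suspect item 5 | evidence) = 0.01701 / 0.32556 ≈ 0.052

0.492, 0.455, 0.052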